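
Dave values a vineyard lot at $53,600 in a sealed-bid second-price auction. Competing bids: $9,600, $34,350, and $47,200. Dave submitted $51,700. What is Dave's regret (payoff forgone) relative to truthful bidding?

The highest competing bid is $47,200.
Bidding truthfully at $53,600: Dave has the top bid, wins, and pays the second-highest bid $47,200. Payoff = $53,600 − $47,200 = $6,400.
Bidding $51,700: Dave has the top bid, wins, and pays the second-highest bid $47,200. Payoff = $53,600 − $47,200 = $6,400.
Regret = truthful payoff − actual payoff = $6,400 − $6,400 = $0.
The bid only affects whether you win, not the price — here both bids land on the same side of the top rival bid, so the deviation is payoff-neutral.

Payoff forgone: $0.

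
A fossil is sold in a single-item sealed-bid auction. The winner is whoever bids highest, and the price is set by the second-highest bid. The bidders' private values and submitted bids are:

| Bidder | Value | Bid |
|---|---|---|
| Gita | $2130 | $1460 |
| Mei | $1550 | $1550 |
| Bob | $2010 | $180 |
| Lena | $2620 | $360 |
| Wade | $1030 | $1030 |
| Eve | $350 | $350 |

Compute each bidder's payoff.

Ranking the bids: Mei $1550, then Gita $1460, then Wade $1030, then Lena $360, then Eve $350, then Bob $180.
Mei has the top bid and wins; the price is the second-highest bid, $1460.
Mei's payoff = $1550 − $1460 = $90. All other bidders lose, so their payoff is 0.

Gita $0, Mei $90, Bob $0, Lena $0, Wade $0, Eve $0.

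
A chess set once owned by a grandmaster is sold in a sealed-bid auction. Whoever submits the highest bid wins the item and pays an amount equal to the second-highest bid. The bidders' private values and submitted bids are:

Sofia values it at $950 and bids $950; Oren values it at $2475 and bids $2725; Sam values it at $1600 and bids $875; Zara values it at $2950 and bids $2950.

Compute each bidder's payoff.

Bids in descending order: Zara $2950, then Oren $2725, then Sofia $950, then Sam $875.
Zara has the top bid and wins; the price is the second-highest bid, $2725.
Zara's payoff = $2950 − $2725 = $225. All other bidders lose, so their payoff is 0.

Payoffs: Sofia $0, Oren $0, Sam $0, Zara $225.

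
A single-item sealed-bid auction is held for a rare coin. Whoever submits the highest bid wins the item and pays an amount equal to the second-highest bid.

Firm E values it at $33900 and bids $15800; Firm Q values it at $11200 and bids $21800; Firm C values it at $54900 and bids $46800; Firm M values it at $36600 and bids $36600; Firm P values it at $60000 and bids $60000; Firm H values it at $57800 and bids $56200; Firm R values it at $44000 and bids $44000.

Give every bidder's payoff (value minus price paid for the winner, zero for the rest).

Firm E $0, Firm Q $0, Firm C $0, Firm M $0, Firm P $3800, Firm H $0, Firm R $0.

Bids in descending order: Firm P $60000 > Firm H $56200 > Firm C $46800 > Firm R $44000 > Firm M $36600 > Firm Q $21800 > Firm E $15800.
Firm P has the top bid and wins; the price is the second-highest bid, $56200.
Firm P's payoff = $60000 − $56200 = $3800. All other bidders lose, so their payoff is 0.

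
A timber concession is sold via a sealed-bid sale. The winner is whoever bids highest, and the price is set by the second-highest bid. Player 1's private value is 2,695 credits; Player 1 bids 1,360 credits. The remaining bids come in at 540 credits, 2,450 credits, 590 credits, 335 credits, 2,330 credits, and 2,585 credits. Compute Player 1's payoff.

Highest competing bid: 2,585 credits.
Player 1's bid 1,360 credits is not the highest, so Player 1 loses, pays nothing, and earns zero payoff.

0 credits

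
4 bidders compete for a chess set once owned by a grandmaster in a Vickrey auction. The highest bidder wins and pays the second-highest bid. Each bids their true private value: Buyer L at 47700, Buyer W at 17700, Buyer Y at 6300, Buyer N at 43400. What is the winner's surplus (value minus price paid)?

4300

Bids in descending order: Buyer L 47700, then Buyer N 43400, then Buyer W 17700, then Buyer Y 6300.
Buyer L wins with the top bid and pays the second-highest, 43400.
Surplus = 47700 − 43400 = 4300.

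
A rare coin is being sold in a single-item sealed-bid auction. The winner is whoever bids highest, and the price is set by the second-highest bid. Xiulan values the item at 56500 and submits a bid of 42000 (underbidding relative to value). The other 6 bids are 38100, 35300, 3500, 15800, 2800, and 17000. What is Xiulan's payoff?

Xiulan's payoff: 18400.

Highest competing bid: 38100.
Xiulan's bid 42000 is the highest overall, so Xiulan wins and pays the second-highest bid, 38100.
Payoff = value − price = 56500 − 38100 = 18400.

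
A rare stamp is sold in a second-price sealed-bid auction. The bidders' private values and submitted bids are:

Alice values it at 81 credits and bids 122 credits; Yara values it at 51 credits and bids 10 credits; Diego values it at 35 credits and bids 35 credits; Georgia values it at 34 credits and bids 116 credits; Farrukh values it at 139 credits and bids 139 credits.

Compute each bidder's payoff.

Payoffs: Alice 0 credits, Yara 0 credits, Diego 0 credits, Georgia 0 credits, Farrukh 17 credits.

Ordered from highest: Farrukh 139 credits, then Alice 122 credits, then Georgia 116 credits, then Diego 35 credits, then Yara 10 credits.
Farrukh has the top bid and wins; the price is the second-highest bid, 122 credits.
Farrukh's payoff = 139 credits − 122 credits = 17 credits. All other bidders lose, so their payoff is 0.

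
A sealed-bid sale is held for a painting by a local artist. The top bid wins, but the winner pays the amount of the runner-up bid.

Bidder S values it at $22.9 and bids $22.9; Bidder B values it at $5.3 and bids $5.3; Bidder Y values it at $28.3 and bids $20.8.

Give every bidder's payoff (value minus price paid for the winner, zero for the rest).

Bids in descending order: Bidder S $22.9; Bidder Y $20.8; Bidder B $5.3.
Bidder S has the top bid and wins; the price is the second-highest bid, $20.8.
Bidder S's payoff = $22.9 − $20.8 = $2.1. All other bidders lose, so their payoff is 0.

Bidder S $2.1, Bidder B $0.0, Bidder Y $0.0.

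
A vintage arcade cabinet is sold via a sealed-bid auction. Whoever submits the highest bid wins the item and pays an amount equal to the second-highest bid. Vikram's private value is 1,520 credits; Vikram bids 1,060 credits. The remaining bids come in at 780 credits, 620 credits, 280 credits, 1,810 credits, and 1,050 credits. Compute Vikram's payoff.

Highest competing bid: 1,810 credits.
Vikram's bid 1,060 credits is not the highest, so Vikram loses, pays nothing, and earns zero payoff.

Payoff = 0 credits.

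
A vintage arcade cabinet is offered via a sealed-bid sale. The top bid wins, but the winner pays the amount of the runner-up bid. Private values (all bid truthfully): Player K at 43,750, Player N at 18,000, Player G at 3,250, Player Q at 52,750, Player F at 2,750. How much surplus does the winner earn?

Sorted high to low: Player Q 52,750 > Player K 43,750 > Player N 18,000 > Player G 3,250 > Player F 2,750.
Player Q wins with the top bid and pays the second-highest, 43,750.
Surplus = 52,750 − 43,750 = 9,000.

9,000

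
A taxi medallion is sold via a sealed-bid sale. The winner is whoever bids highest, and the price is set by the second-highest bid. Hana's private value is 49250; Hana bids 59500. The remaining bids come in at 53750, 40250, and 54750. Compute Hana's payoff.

Payoff = -5500.

Highest competing bid: 54750.
Hana's bid 59500 is the highest overall, so Hana wins and pays the second-highest bid, 54750.
Payoff = value − price = 49250 − 54750 = -5500.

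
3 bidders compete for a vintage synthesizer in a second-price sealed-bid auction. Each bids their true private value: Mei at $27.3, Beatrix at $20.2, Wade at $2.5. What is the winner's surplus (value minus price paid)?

Bids in descending order: Mei $27.3; Beatrix $20.2; Wade $2.5.
Mei wins with the top bid and pays the second-highest, $20.2.
Surplus = $27.3 − $20.2 = $7.1.

Winner's surplus: $7.1.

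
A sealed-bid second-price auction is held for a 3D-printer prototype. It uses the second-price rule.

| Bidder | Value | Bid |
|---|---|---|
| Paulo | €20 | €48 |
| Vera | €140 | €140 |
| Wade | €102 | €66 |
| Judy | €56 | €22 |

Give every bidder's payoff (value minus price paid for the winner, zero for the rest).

Payoffs: Paulo €0, Vera €74, Wade €0, Judy €0.

Ranking the bids: Vera €140 > Wade €66 > Paulo €48 > Judy €22.
Vera has the top bid and wins; the price is the second-highest bid, €66.
Vera's payoff = €140 − €66 = €74. All other bidders lose, so their payoff is 0.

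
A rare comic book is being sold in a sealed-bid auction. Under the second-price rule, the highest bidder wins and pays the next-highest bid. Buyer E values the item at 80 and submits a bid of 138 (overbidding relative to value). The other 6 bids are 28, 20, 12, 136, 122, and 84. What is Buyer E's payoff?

-56

Highest competing bid: 136.
Buyer E's bid 138 is the highest overall, so Buyer E wins and pays the second-highest bid, 136.
Payoff = value − price = 80 − 136 = -56.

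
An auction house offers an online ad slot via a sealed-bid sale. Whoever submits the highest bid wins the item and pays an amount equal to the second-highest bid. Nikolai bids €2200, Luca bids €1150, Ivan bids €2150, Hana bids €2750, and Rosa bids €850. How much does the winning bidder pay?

Ordered from highest: Hana €2750, then Nikolai €2200, then Ivan €2150, then Luca €1150, then Rosa €850.
Hana has the highest bid, so Hana wins.
The second-highest bid is €2200, so that is what Hana pays.

The winner pays €2200.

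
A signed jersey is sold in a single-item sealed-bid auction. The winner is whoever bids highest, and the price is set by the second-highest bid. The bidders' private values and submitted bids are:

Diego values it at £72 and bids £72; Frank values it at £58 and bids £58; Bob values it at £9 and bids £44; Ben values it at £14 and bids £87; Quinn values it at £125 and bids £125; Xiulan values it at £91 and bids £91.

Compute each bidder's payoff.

Sorted high to low: Quinn £125; Xiulan £91; Ben £87; Diego £72; Frank £58; Bob £44.
Quinn has the top bid and wins; the price is the second-highest bid, £91.
Quinn's payoff = £125 − £91 = £34. All other bidders lose, so their payoff is 0.

Payoffs: Diego £0, Frank £0, Bob £0, Ben £0, Quinn £34, Xiulan £0.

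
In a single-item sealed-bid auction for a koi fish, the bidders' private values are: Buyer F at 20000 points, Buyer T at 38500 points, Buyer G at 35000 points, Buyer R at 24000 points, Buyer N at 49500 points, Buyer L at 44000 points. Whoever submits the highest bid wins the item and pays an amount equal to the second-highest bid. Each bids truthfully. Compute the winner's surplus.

Surplus = 5500 points.

Bids in descending order: Buyer N 49500 points > Buyer L 44000 points > Buyer T 38500 points > Buyer G 35000 points > Buyer R 24000 points > Buyer F 20000 points.
Buyer N wins with the top bid and pays the second-highest, 44000 points.
Surplus = 49500 points − 44000 points = 5500 points.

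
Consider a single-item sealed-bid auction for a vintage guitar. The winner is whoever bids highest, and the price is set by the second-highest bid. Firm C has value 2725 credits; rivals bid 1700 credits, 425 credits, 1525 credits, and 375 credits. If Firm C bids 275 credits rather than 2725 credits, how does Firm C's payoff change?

The highest competing bid is 1700 credits.
Bidding truthfully at 2725 credits: Firm C has the top bid, wins, and pays the second-highest bid 1700 credits. Payoff = 2725 credits − 1700 credits = 1025 credits.
Bidding 275 credits: the top bid is 1700 credits (a rival), so Firm C loses. Payoff = 0 credits.
Change = 0 credits − 1025 credits = -1025 credits.

Change in payoff: -1025 credits.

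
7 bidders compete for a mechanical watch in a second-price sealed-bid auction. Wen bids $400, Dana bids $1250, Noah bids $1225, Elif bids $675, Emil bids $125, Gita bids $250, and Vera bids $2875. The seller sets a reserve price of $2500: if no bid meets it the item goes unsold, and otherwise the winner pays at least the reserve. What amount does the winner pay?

Sorted high to low: Vera $2875, then Dana $1250, then Noah $1225, then Elif $675, then Wen $400, then Gita $250, then Emil $125.
Vera has the highest bid, so Vera wins.
The second-highest bid is $1250, but the reserve $2500 is higher, so the price is the reserve.

Price paid: $2500.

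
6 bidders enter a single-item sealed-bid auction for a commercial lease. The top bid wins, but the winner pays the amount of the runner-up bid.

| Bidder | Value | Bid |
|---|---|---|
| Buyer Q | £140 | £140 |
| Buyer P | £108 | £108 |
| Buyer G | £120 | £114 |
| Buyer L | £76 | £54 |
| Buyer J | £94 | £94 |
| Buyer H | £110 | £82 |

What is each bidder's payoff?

Buyer Q £26, Buyer P £0, Buyer G £0, Buyer L £0, Buyer J £0, Buyer H £0.

Bids in descending order: Buyer Q £140; Buyer G £114; Buyer P £108; Buyer J £94; Buyer H £82; Buyer L £54.
Buyer Q has the top bid and wins; the price is the second-highest bid, £114.
Buyer Q's payoff = £140 − £114 = £26. All other bidders lose, so their payoff is 0.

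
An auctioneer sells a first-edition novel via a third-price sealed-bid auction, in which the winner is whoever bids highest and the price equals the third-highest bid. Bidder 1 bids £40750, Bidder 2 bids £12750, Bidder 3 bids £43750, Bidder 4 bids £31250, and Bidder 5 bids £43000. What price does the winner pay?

Ranking the bids: Bidder 3 £43750; Bidder 5 £43000; Bidder 1 £40750; Bidder 4 £31250; Bidder 2 £12750.
Bidder 3 is the highest bidder, so Bidder 3 wins.
Under the third-price rule, the price is the third-highest bid: £40750.

The winner pays £40750.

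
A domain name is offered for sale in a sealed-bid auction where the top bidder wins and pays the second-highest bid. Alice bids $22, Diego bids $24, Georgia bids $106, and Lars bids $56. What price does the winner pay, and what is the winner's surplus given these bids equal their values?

The winner pays $56 for a surplus of $50.

Sorted high to low: Georgia $106; Lars $56; Diego $24; Alice $22.
Georgia is the highest bidder, so Georgia wins.
Under the second-price rule, the price is the second-highest bid: $56.
Surplus = $106 − $56 = $50.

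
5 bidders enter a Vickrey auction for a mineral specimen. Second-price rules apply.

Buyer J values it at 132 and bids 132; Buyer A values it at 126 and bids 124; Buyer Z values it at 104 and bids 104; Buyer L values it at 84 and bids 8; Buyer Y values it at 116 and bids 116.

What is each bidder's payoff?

Sorted high to low: Buyer J 132; Buyer A 124; Buyer Y 116; Buyer Z 104; Buyer L 8.
Buyer J has the top bid and wins; the price is the second-highest bid, 124.
Buyer J's payoff = 132 − 124 = 8. All other bidders lose, so their payoff is 0.

Buyer J 8, Buyer A 0, Buyer Z 0, Buyer L 0, Buyer Y 0.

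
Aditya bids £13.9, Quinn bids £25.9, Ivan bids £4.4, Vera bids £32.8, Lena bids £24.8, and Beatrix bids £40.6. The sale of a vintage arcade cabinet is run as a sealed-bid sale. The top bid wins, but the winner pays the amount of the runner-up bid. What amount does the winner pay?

£32.8

Bids in descending order: Beatrix £40.6 > Vera £32.8 > Quinn £25.9 > Lena £24.8 > Aditya £13.9 > Ivan £4.4.
Beatrix has the highest bid, so Beatrix wins.
The second-highest bid is £32.8, so that is what Beatrix pays.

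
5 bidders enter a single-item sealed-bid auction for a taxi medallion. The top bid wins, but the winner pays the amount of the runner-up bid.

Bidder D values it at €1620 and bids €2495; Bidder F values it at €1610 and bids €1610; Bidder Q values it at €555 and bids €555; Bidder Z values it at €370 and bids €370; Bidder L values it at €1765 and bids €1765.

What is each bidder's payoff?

Payoffs: Bidder D -€145, Bidder F €0, Bidder Q €0, Bidder Z €0, Bidder L €0.

Ranking the bids: Bidder D €2495, then Bidder L €1765, then Bidder F €1610, then Bidder Q €555, then Bidder Z €370.
Bidder D has the top bid and wins; the price is the second-highest bid, €1765.
Bidder D's payoff = €1620 − €1765 = -€145. All other bidders lose, so their payoff is 0.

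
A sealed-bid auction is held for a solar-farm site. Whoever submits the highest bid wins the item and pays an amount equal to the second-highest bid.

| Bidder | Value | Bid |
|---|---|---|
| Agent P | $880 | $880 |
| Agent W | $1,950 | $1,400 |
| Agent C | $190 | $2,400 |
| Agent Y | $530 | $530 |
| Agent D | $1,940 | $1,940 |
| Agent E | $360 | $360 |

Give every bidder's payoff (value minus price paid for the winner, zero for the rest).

Bids in descending order: Agent C $2,400; Agent D $1,940; Agent W $1,400; Agent P $880; Agent Y $530; Agent E $360.
Agent C has the top bid and wins; the price is the second-highest bid, $1,940.
Agent C's payoff = $190 − $1,940 = -$1,750. All other bidders lose, so their payoff is 0.

Payoffs: Agent P $0, Agent W $0, Agent C -$1,750, Agent Y $0, Agent D $0, Agent E $0.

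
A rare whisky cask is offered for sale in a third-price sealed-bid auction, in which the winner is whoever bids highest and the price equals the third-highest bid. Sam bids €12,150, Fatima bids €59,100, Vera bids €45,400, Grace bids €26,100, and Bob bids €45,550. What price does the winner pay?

€45,400

Ranking the bids: Fatima €59,100 > Bob €45,550 > Vera €45,400 > Grace €26,100 > Sam €12,150.
Fatima is the highest bidder, so Fatima wins.
Under the third-price rule, the price is the third-highest bid: €45,400.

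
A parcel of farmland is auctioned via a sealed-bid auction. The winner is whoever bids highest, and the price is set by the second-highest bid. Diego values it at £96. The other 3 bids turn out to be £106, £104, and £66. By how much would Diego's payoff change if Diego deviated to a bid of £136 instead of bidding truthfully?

-£10

The highest competing bid is £106.
Bidding truthfully at £96: the top bid is £106 (a rival), so Diego loses. Payoff = £0.
Bidding £136: Diego has the top bid, wins, and pays the second-highest bid £106. Payoff = £96 − £106 = -£10.
Change = -£10 − £0 = -£10.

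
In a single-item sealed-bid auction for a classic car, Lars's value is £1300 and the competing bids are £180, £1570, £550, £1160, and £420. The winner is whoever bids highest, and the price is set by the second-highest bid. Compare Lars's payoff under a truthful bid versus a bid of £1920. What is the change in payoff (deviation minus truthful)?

Payoff change: -£270.

The highest competing bid is £1570.
Bidding truthfully at £1300: the top bid is £1570 (a rival), so Lars loses. Payoff = £0.
Bidding £1920: Lars has the top bid, wins, and pays the second-highest bid £1570. Payoff = £1300 − £1570 = -£270.
Change = -£270 − £0 = -£270.
Deviating from a truthful bid can only lose payoff in a second-price auction — never gain.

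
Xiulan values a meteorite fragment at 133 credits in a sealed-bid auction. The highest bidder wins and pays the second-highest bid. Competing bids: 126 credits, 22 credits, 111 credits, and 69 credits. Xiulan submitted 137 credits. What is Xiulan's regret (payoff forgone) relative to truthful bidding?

Regret: 0 credits.

The highest competing bid is 126 credits.
Bidding truthfully at 133 credits: Xiulan has the top bid, wins, and pays the second-highest bid 126 credits. Payoff = 133 credits − 126 credits = 7 credits.
Bidding 137 credits: Xiulan has the top bid, wins, and pays the second-highest bid 126 credits. Payoff = 133 credits − 126 credits = 7 credits.
Regret = truthful payoff − actual payoff = 7 credits − 7 credits = 0 credits.
The bid only affects whether you win, not the price — here both bids land on the same side of the top rival bid, so the deviation is payoff-neutral.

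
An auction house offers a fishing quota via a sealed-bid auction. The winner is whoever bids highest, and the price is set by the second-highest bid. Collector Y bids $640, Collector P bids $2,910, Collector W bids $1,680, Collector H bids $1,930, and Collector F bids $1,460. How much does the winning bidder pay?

$1,930

Bids in descending order: Collector P $2,910, then Collector H $1,930, then Collector W $1,680, then Collector F $1,460, then Collector Y $640.
Collector P has the highest bid, so Collector P wins.
The second-highest bid is $1,930, so that is what Collector P pays.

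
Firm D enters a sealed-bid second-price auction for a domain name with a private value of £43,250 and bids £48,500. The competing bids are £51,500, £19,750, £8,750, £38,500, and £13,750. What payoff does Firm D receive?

£0

Highest competing bid: £51,500.
Firm D's bid £48,500 is not the highest, so Firm D loses, pays nothing, and earns zero payoff.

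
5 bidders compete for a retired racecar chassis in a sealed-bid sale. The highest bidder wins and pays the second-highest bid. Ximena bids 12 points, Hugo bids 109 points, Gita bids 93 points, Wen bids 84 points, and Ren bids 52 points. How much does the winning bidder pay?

93 points

Ranking the bids: Hugo 109 points, then Gita 93 points, then Wen 84 points, then Ren 52 points, then Ximena 12 points.
Hugo has the highest bid, so Hugo wins.
The second-highest bid is 93 points, so that is what Hugo pays.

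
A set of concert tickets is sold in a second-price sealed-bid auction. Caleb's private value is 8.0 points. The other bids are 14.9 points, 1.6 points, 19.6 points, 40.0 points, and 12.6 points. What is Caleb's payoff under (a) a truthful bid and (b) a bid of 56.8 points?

The highest competing bid is 40.0 points.
Bidding truthfully at 8.0 points: the top bid is 40.0 points (a rival), so Caleb loses. Payoff = 0.0 points.
Bidding 56.8 points: Caleb has the top bid, wins, and pays the second-highest bid 40.0 points. Payoff = 8.0 points − 40.0 points = -32.0 points.

(a) 0.0 points  (b) -32.0 points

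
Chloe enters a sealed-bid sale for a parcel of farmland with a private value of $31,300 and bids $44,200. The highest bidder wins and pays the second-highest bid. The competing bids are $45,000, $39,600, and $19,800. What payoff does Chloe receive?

Payoff = $0.

Highest competing bid: $45,000.
Chloe's bid $44,200 is not the highest, so Chloe loses, pays nothing, and earns zero payoff.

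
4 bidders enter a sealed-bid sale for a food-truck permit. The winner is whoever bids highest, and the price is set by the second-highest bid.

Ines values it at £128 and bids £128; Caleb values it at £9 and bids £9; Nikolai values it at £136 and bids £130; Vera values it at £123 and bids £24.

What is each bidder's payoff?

Payoffs: Ines £0, Caleb £0, Nikolai £8, Vera £0.

Bids in descending order: Nikolai £130, then Ines £128, then Vera £24, then Caleb £9.
Nikolai has the top bid and wins; the price is the second-highest bid, £128.
Nikolai's payoff = £136 − £128 = £8. All other bidders lose, so their payoff is 0.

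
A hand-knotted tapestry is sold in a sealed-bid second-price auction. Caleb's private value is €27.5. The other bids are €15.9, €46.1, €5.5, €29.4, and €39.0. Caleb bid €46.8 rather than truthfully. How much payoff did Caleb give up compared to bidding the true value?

Payoff forgone: €18.6.

The highest competing bid is €46.1.
Bidding truthfully at €27.5: the top bid is €46.1 (a rival), so Caleb loses. Payoff = €0.0.
Bidding €46.8: Caleb has the top bid, wins, and pays the second-highest bid €46.1. Payoff = €27.5 − €46.1 = -€18.6.
Regret = truthful payoff − actual payoff = €0.0 − -€18.6 = €18.6.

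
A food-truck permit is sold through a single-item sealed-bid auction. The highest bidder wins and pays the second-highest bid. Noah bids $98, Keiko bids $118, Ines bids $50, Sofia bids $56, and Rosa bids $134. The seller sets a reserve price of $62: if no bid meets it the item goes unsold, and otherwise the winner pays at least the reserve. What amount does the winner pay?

Bids in descending order: Rosa $134, then Keiko $118, then Noah $98, then Sofia $56, then Ines $50.
Rosa has the highest bid, so Rosa wins.
The second-highest bid is $118, which exceeds the reserve, so that sets the price.

Price paid: $118.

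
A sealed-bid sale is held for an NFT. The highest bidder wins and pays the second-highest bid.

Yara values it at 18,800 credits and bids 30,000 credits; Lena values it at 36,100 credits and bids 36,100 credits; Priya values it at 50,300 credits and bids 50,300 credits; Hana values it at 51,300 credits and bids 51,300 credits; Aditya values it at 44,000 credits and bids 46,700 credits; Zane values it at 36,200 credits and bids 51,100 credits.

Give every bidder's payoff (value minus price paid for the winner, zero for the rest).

Bids in descending order: Hana 51,300 credits; Zane 51,100 credits; Priya 50,300 credits; Aditya 46,700 credits; Lena 36,100 credits; Yara 30,000 credits.
Hana has the top bid and wins; the price is the second-highest bid, 51,100 credits.
Hana's payoff = 51,300 credits − 51,100 credits = 200 credits. All other bidders lose, so their payoff is 0.

Payoffs: Yara 0 credits, Lena 0 credits, Priya 0 credits, Hana 200 credits, Aditya 0 credits, Zane 0 credits.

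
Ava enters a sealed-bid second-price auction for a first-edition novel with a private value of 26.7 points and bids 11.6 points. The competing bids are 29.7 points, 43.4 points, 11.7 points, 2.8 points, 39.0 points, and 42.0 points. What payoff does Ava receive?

Payoff = 0.0 points.

Highest competing bid: 43.4 points.
Ava's bid 11.6 points is not the highest, so Ava loses, pays nothing, and earns zero payoff.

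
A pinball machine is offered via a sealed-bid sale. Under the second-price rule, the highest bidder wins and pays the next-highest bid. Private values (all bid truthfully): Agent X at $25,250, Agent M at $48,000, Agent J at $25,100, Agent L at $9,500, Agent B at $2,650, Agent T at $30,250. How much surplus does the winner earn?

Surplus = $17,750.

Sorted high to low: Agent M $48,000 > Agent T $30,250 > Agent X $25,250 > Agent J $25,100 > Agent L $9,500 > Agent B $2,650.
Agent M wins with the top bid and pays the second-highest, $30,250.
Surplus = $48,000 − $30,250 = $17,750.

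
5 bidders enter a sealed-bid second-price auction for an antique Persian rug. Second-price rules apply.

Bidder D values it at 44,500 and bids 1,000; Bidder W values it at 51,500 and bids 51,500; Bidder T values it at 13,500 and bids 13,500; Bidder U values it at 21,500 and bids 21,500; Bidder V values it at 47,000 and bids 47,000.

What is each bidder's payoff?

Bidder D 0, Bidder W 4,500, Bidder T 0, Bidder U 0, Bidder V 0.

Sorted high to low: Bidder W 51,500; Bidder V 47,000; Bidder U 21,500; Bidder T 13,500; Bidder D 1,000.
Bidder W has the top bid and wins; the price is the second-highest bid, 47,000.
Bidder W's payoff = 51,500 − 47,000 = 4,500. All other bidders lose, so their payoff is 0.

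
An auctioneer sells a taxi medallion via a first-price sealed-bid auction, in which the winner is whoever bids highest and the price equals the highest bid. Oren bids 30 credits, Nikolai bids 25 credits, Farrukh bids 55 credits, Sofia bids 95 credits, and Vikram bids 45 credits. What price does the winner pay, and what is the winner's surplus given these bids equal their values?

Bids in descending order: Sofia 95 credits; Farrukh 55 credits; Vikram 45 credits; Oren 30 credits; Nikolai 25 credits.
Sofia is the highest bidder, so Sofia wins.
Under the first-price rule, the price is the highest bid: 95 credits.
Surplus = 95 credits − 95 credits = 0 credits.

Price 95 credits; surplus 0 credits.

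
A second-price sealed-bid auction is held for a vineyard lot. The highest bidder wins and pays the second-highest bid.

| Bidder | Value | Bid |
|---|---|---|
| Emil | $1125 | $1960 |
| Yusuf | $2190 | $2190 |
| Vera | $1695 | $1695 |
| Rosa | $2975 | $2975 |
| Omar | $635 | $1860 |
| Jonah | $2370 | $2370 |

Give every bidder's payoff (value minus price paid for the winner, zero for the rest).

Payoffs: Emil $0, Yusuf $0, Vera $0, Rosa $605, Omar $0, Jonah $0.

Bids in descending order: Rosa $2975; Jonah $2370; Yusuf $2190; Emil $1960; Omar $1860; Vera $1695.
Rosa has the top bid and wins; the price is the second-highest bid, $2370.
Rosa's payoff = $2975 − $2370 = $605. All other bidders lose, so their payoff is 0.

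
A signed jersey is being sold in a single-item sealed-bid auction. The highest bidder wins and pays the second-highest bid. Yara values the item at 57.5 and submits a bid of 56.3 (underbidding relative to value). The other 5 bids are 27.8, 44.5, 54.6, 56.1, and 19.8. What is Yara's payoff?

Yara's payoff: 1.4.

Highest competing bid: 56.1.
Yara's bid 56.3 is the highest overall, so Yara wins and pays the second-highest bid, 56.1.
Payoff = value − price = 57.5 − 56.1 = 1.4.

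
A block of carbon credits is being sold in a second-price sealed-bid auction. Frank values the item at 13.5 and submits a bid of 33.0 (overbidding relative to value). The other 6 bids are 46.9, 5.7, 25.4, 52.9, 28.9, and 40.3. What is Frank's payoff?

0.0

Highest competing bid: 52.9.
Frank's bid 33.0 is not the highest, so Frank loses, pays nothing, and earns zero payoff.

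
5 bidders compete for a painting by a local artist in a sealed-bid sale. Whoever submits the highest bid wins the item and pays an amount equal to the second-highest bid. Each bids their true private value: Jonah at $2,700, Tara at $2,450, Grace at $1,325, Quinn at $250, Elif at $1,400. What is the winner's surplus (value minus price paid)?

Winner's surplus: $250.

Bids in descending order: Jonah $2,700; Tara $2,450; Elif $1,400; Grace $1,325; Quinn $250.
Jonah wins with the top bid and pays the second-highest, $2,450.
Surplus = $2,700 − $2,450 = $250.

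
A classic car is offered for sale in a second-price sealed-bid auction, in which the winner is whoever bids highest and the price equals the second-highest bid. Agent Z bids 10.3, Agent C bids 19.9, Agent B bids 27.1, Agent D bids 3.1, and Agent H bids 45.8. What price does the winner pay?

Ordered from highest: Agent H 45.8; Agent B 27.1; Agent C 19.9; Agent Z 10.3; Agent D 3.1.
Agent H is the highest bidder, so Agent H wins.
Under the second-price rule, the price is the second-highest bid: 27.1.

Price paid: 27.1.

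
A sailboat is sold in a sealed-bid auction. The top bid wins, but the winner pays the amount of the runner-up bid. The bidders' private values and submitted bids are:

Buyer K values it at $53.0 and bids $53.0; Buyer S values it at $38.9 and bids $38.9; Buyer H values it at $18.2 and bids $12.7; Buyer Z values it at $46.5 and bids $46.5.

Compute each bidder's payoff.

Bids in descending order: Buyer K $53.0 > Buyer Z $46.5 > Buyer S $38.9 > Buyer H $12.7.
Buyer K has the top bid and wins; the price is the second-highest bid, $46.5.
Buyer K's payoff = $53.0 − $46.5 = $6.5. All other bidders lose, so their payoff is 0.

Payoffs: Buyer K $6.5, Buyer S $0.0, Buyer H $0.0, Buyer Z $0.0.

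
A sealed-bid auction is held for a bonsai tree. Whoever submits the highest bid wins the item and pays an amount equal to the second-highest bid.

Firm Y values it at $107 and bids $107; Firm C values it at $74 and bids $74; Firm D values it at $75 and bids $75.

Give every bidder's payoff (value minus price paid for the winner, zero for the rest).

Firm Y $32, Firm C $0, Firm D $0.

Ordered from highest: Firm Y $107 > Firm D $75 > Firm C $74.
Firm Y has the top bid and wins; the price is the second-highest bid, $75.
Firm Y's payoff = $107 − $75 = $32. All other bidders lose, so their payoff is 0.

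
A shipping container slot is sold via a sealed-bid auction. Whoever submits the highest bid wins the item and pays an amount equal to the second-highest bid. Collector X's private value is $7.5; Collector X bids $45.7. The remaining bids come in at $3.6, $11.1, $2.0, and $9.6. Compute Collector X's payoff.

Highest competing bid: $11.1.
Collector X's bid $45.7 is the highest overall, so Collector X wins and pays the second-highest bid, $11.1.
Payoff = value − price = $7.5 − $11.1 = -$3.6.

Collector X's payoff: -$3.6.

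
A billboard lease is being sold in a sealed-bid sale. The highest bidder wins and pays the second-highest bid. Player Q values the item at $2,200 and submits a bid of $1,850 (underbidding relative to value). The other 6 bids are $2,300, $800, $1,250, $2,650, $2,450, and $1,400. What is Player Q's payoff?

Highest competing bid: $2,650.
Player Q's bid $1,850 is not the highest, so Player Q loses, pays nothing, and earns zero payoff.

Payoff = $0.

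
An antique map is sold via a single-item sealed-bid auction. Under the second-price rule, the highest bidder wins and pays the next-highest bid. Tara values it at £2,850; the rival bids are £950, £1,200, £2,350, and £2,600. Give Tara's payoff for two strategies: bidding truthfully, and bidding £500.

Truthful: £250; alternative: £0.

The highest competing bid is £2,600.
Bidding truthfully at £2,850: Tara has the top bid, wins, and pays the second-highest bid £2,600. Payoff = £2,850 − £2,600 = £250.
Bidding £500: the top bid is £2,600 (a rival), so Tara loses. Payoff = £0.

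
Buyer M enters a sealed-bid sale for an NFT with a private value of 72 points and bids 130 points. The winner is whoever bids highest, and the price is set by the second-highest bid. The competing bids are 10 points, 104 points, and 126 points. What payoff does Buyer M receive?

Payoff = -54 points.

Highest competing bid: 126 points.
Buyer M's bid 130 points is the highest overall, so Buyer M wins and pays the second-highest bid, 126 points.
Payoff = value − price = 72 points − 126 points = -54 points.
Overbidding won the item at a price above value — truthful bidding would have avoided this loss.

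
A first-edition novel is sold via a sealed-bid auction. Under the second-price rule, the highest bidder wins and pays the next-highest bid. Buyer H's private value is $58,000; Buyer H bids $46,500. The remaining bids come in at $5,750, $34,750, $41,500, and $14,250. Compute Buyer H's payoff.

Buyer H's payoff: $16,500.

Highest competing bid: $41,500.
Buyer H's bid $46,500 is the highest overall, so Buyer H wins and pays the second-highest bid, $41,500.
Payoff = value − price = $58,000 − $41,500 = $16,500.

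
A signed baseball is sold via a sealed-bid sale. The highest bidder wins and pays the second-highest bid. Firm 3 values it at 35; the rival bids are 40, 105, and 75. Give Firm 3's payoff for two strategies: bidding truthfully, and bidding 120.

The highest competing bid is 105.
Bidding truthfully at 35: the top bid is 105 (a rival), so Firm 3 loses. Payoff = 0.
Bidding 120: Firm 3 has the top bid, wins, and pays the second-highest bid 105. Payoff = 35 − 105 = -70.

Truthful: 0; alternative: -70.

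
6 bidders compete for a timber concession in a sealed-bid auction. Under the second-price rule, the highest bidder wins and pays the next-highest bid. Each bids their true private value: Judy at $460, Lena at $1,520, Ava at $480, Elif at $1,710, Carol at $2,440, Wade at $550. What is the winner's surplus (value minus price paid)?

Surplus = $730.

Bids in descending order: Carol $2,440, then Elif $1,710, then Lena $1,520, then Wade $550, then Ava $480, then Judy $460.
Carol wins with the top bid and pays the second-highest, $1,710.
Surplus = $2,440 − $1,710 = $730.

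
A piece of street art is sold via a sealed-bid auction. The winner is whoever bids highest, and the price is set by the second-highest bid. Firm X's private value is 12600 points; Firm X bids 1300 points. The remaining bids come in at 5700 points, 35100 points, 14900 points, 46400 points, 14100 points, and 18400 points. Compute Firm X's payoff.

Firm X's payoff: 0 points.

Highest competing bid: 46400 points.
Firm X's bid 1300 points is not the highest, so Firm X loses, pays nothing, and earns zero payoff.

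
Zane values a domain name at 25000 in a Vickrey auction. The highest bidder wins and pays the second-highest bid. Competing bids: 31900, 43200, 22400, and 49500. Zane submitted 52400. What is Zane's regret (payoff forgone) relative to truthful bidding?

24500

The highest competing bid is 49500.
Bidding truthfully at 25000: the top bid is 49500 (a rival), so Zane loses. Payoff = 0.
Bidding 52400: Zane has the top bid, wins, and pays the second-highest bid 49500. Payoff = 25000 − 49500 = -24500.
Regret = truthful payoff − actual payoff = 0 − -24500 = 24500.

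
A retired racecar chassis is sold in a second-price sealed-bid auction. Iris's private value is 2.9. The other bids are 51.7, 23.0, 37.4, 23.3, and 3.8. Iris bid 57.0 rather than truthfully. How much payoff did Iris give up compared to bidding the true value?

Regret: 48.8.

The highest competing bid is 51.7.
Bidding truthfully at 2.9: the top bid is 51.7 (a rival), so Iris loses. Payoff = 0.0.
Bidding 57.0: Iris has the top bid, wins, and pays the second-highest bid 51.7. Payoff = 2.9 − 51.7 = -48.8.
Regret = truthful payoff − actual payoff = 0.0 − -48.8 = 48.8.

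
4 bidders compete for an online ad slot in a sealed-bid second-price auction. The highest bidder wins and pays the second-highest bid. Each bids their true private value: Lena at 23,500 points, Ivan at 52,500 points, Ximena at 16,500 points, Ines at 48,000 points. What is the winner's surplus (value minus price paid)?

Ranking the bids: Ivan 52,500 points > Ines 48,000 points > Lena 23,500 points > Ximena 16,500 points.
Ivan wins with the top bid and pays the second-highest, 48,000 points.
Surplus = 52,500 points − 48,000 points = 4,500 points.

Surplus = 4,500 points.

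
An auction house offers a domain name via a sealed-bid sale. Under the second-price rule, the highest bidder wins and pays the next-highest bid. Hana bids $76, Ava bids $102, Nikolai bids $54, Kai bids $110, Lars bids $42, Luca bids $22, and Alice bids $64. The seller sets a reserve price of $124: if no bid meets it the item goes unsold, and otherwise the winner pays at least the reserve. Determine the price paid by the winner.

Ranking the bids: Kai $110 > Ava $102 > Hana $76 > Alice $64 > Nikolai $54 > Lars $42 > Luca $22.
The top bid $110 is below the reserve $124, so the item goes unsold and nothing is paid.

unsold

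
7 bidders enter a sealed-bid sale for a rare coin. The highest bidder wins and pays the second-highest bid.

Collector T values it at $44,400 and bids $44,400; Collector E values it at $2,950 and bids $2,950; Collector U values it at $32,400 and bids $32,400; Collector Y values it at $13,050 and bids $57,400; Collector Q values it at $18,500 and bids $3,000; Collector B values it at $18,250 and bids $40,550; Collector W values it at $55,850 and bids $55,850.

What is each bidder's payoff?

Payoffs: Collector T $0, Collector E $0, Collector U $0, Collector Y -$42,800, Collector Q $0, Collector B $0, Collector W $0.

Ranking the bids: Collector Y $57,400 > Collector W $55,850 > Collector T $44,400 > Collector B $40,550 > Collector U $32,400 > Collector Q $3,000 > Collector E $2,950.
Collector Y has the top bid and wins; the price is the second-highest bid, $55,850.
Collector Y's payoff = $13,050 − $55,850 = -$42,800. All other bidders lose, so their payoff is 0.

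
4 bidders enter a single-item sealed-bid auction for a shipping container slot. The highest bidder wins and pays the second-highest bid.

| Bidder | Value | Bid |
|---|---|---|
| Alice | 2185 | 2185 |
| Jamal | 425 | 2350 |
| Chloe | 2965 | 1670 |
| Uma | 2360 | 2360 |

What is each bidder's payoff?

Payoffs: Alice 0, Jamal 0, Chloe 0, Uma 10.

Sorted high to low: Uma 2360, then Jamal 2350, then Alice 2185, then Chloe 1670.
Uma has the top bid and wins; the price is the second-highest bid, 2350.
Uma's payoff = 2360 − 2350 = 10. All other bidders lose, so their payoff is 0.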